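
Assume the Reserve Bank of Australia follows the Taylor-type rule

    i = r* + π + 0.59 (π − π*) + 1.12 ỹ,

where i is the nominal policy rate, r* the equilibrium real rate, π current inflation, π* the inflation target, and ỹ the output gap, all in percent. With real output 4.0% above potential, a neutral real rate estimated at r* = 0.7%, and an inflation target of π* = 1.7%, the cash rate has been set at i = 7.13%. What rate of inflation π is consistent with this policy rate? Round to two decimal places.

1.86%

Output 4.0% above potential → ỹ = 4.0.
Collecting π: i = r* + (1 + 0.59) π − 0.59 π* + 1.12 ỹ
1.59 π = 7.13 − 0.7 + 0.59 × 1.7 − 1.12 × 4.0 = 2.953
π = 2.953 / 1.59 = 1.86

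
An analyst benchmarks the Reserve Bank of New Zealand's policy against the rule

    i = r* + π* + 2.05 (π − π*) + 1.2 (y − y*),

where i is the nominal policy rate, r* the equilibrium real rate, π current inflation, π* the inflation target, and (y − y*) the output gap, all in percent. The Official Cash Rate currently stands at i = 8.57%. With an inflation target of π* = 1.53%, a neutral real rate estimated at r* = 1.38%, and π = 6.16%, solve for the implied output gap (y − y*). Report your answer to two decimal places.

-3.19%

1.2 (y − y*) = 8.57 − 1.38 − 1.53 − 2.05 × (6.16 − 1.53) = -3.8315
(y − y*) = -3.8315 / 1.2 = -3.19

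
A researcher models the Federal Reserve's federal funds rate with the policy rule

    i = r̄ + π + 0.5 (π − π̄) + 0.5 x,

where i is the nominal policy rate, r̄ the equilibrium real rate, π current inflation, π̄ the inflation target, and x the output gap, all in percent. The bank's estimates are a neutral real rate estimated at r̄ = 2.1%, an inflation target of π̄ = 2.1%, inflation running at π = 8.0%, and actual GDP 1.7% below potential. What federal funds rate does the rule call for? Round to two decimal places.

Output 1.7% below potential → x = -1.7.
i = 2.1 + 8.0 + 0.5 × (8.0 − 2.1) + 0.5 × (-1.7)
   = 2.1 + 8 + 2.95 − 0.85 = 12.20

12.20%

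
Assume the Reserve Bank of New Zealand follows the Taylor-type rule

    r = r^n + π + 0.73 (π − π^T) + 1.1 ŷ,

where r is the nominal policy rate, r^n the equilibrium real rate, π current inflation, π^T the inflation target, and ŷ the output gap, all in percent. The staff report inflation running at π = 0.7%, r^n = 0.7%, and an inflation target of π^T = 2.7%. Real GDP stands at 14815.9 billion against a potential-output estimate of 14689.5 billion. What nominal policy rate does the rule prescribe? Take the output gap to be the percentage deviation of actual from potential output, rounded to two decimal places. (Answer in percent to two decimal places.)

Output gap = 100 × (14815.9 − 14689.5) / 14689.5 = 0.86%.
r = 0.70 + 0.70 + 0.73 × (0.70 − 2.70) + 1.1 × 0.86
   = 0.70 + 0.7 − 1.46 + 0.946 = 0.89

0.89%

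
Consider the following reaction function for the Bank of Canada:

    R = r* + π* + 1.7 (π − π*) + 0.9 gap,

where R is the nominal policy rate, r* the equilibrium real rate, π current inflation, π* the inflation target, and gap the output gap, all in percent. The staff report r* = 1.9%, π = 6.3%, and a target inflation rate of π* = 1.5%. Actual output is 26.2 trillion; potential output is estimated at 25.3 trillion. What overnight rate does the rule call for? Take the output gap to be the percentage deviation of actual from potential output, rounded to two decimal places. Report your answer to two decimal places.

14.76%

Output gap = 100 × (26.2 − 25.3) / 25.3 = 3.56%.
R = 1.90 + 1.50 + 1.7 × (6.30 − 1.50) + 0.9 × 3.56
   = 1.90 + 1.5 + 8.16 + 3.204 = 14.76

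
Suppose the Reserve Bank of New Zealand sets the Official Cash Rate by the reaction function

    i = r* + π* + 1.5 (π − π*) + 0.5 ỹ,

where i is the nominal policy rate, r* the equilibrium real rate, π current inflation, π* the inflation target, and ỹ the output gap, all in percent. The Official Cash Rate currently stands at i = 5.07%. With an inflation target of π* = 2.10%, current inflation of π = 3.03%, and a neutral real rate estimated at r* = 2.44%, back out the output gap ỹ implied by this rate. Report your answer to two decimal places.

0.5 ỹ = 5.07 − 2.44 − 2.10 − 1.5 × (3.03 − 2.10) = -0.865
ỹ = -0.865 / 0.5 = -1.73

-1.73%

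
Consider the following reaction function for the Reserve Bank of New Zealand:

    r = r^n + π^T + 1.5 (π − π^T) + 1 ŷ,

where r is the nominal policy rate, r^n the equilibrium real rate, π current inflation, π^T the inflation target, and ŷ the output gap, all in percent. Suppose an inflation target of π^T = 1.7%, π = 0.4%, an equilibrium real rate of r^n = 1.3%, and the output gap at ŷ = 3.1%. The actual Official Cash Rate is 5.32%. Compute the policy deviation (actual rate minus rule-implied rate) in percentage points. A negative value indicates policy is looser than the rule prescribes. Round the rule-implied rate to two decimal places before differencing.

r = 1.3 + 1.7 + 1.5 × (0.4 − 1.7) + 1 × 3.1
   = 1.3 + 1.7 − 1.95 + 3.1 = 4.15
Deviation = 5.32 − 4.15 = 1.17 pp.

1.17 pp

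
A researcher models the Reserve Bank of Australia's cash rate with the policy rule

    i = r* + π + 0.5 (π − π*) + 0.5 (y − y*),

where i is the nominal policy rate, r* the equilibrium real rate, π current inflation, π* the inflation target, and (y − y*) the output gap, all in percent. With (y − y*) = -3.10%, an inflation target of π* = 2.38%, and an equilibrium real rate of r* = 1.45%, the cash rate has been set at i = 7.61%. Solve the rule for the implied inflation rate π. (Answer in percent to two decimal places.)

Collecting π: i = r* + (1 + 0.5) π − 0.5 π* + 0.5 (y − y*)
1.5 π = 7.61 − 1.45 + 0.5 × 2.38 − 0.5 × (-3.10) = 8.9
π = 8.9 / 1.5 = 5.93

5.93%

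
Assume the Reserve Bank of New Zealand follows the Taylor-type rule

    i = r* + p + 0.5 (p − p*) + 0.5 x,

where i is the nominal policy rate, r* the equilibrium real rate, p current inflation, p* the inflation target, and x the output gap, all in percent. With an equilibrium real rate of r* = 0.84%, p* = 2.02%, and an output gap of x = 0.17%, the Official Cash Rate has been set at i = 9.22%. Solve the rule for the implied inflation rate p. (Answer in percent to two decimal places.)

6.20%

Collecting p: i = r* + (1 + 0.5) p − 0.5 p* + 0.5 x
1.5 p = 9.22 − 0.84 + 0.5 × 2.02 − 0.5 × 0.17 = 9.305
p = 9.305 / 1.5 = 6.20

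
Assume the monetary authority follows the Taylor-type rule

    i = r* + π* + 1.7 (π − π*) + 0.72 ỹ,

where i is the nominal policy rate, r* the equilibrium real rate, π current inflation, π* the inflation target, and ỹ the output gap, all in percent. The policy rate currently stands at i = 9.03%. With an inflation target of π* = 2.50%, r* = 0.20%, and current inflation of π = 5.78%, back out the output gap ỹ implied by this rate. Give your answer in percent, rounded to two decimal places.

0.72 ỹ = 9.03 − 0.20 − 2.50 − 1.7 × (5.78 − 2.50) = 0.754
ỹ = 0.754 / 0.72 = 1.05

1.05%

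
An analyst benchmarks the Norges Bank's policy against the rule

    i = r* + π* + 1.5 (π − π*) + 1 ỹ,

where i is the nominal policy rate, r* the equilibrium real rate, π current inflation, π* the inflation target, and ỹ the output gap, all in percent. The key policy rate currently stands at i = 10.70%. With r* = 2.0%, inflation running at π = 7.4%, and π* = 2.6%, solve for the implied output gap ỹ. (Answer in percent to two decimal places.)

1 ỹ = 10.70 − 2.0 − 2.6 − 1.5 × (7.4 − 2.6) = -1.1
ỹ = -1.1 / 1 = -1.10

-1.10%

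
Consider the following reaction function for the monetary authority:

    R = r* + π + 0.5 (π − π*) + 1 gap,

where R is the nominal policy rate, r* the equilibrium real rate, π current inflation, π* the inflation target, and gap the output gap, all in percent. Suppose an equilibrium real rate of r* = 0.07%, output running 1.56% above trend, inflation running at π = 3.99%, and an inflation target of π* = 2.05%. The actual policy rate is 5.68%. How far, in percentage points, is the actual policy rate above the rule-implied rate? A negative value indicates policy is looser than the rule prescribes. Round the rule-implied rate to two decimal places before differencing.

-0.91 pp

Output 1.56% above potential → gap = 1.56.
R = 0.07 + 3.99 + 0.5 × (3.99 − 2.05) + 1 × 1.56
   = 0.07 + 3.99 + 0.97 + 1.56 = 6.59
Deviation = 5.68 − 6.59 = -0.91 pp.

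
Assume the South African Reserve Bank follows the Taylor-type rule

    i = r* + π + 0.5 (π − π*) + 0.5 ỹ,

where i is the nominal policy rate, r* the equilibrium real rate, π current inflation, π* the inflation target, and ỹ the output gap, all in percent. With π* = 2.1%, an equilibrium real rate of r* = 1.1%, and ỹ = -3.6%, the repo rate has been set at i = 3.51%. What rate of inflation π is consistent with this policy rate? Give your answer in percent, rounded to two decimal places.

3.51%

Collecting π: i = r* + (1 + 0.5) π − 0.5 π* + 0.5 ỹ
1.5 π = 3.51 − 1.1 + 0.5 × 2.1 − 0.5 × (-3.6) = 5.26
π = 5.26 / 1.5 = 3.51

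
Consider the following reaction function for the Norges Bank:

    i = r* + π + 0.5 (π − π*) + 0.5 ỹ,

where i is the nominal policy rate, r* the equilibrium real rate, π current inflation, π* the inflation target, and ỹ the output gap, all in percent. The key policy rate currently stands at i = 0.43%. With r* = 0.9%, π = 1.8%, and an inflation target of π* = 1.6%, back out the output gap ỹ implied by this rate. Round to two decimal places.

0.5 ỹ = 0.43 − 0.9 − 1.8 − 0.5 × (1.8 − 1.6) = -2.37
ỹ = -2.37 / 0.5 = -4.74

-4.74%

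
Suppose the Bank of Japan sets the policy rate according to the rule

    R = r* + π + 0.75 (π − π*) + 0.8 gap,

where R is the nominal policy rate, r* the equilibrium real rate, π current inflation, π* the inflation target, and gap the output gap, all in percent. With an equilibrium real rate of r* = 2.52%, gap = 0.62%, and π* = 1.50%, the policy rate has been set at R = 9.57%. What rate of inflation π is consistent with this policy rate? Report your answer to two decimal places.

4.39%

Collecting π: R = r* + (1 + 0.75) π − 0.75 π* + 0.8 gap
1.75 π = 9.57 − 2.52 + 0.75 × 1.50 − 0.8 × 0.62 = 7.679
π = 7.679 / 1.75 = 4.39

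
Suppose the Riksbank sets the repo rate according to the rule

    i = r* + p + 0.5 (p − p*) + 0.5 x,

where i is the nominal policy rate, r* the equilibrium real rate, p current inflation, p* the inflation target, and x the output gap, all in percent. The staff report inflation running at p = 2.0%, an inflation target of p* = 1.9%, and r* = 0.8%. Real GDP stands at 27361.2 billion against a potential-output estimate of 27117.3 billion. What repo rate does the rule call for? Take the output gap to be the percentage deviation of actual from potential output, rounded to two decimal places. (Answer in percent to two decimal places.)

Output gap = 100 × (27361.2 − 27117.3) / 27117.3 = 0.90%.
i = 0.80 + 2.00 + 0.5 × (2.00 − 1.90) + 0.5 × 0.90
   = 0.80 + 2 + 0.05 + 0.45 = 3.30

3.30%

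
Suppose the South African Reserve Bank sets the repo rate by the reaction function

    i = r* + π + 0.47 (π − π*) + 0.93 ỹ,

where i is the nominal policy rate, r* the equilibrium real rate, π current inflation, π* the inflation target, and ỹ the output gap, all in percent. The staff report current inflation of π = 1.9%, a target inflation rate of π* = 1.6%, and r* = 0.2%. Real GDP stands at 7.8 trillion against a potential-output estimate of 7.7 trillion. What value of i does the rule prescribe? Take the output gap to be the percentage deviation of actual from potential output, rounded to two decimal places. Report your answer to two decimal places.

Output gap = 100 × (7.8 − 7.7) / 7.7 = 1.30%.
i = 0.20 + 1.90 + 0.47 × (1.90 − 1.60) + 0.93 × 1.30
   = 0.20 + 1.9 + 0.141 + 1.209 = 3.45

3.45%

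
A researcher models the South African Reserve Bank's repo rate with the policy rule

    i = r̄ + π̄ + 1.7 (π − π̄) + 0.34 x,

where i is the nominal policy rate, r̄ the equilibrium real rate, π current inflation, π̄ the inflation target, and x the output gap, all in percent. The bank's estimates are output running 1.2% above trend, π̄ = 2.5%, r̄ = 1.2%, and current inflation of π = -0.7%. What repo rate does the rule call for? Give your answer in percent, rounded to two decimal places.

-1.33%

Output 1.2% above potential → x = 1.2.
i = 1.2 + 2.5 + 1.7 × (-0.7 − 2.5) + 0.34 × 1.2
   = 1.2 + 2.5 − 5.44 + 0.408 = -1.33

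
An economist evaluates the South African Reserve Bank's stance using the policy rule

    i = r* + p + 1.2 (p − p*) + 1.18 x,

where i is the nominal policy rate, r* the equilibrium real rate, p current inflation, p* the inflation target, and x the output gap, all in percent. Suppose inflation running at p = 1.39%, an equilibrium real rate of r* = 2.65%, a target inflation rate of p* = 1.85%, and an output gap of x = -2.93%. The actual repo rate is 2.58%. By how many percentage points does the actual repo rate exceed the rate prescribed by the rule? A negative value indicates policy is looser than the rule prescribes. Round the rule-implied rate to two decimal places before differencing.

i = 2.65 + 1.39 + 1.2 × (1.39 − 1.85) + 1.18 × (-2.93)
   = 2.65 + 1.39 − 0.552 − 3.4574 = 0.03
Deviation = 2.58 − 0.03 = 2.55 pp.

2.55 pp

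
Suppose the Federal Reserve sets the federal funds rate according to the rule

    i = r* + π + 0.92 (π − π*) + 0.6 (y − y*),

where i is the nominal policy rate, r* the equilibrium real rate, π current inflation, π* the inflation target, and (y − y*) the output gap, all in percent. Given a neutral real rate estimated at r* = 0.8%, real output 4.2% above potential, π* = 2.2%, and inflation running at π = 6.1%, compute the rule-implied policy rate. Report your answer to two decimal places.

13.01%

Output 4.2% above potential → (y − y*) = 4.2.
i = 0.8 + 6.1 + 0.92 × (6.1 − 2.2) + 0.6 × 4.2
   = 0.8 + 6.1 + 3.588 + 2.52 = 13.01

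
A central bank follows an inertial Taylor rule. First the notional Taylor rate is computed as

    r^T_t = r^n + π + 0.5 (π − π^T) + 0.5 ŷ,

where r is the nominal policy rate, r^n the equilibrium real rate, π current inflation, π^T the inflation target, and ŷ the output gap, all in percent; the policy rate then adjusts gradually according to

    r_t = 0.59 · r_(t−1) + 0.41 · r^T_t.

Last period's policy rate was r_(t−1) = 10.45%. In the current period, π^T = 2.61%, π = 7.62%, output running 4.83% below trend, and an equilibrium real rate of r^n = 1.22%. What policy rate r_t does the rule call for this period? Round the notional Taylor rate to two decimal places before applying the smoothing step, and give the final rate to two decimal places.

Output 4.83% below potential → ŷ = -4.83.
r^T_t = 1.22 + 7.62 + 0.5 × (7.62 − 2.61) + 0.5 × (-4.83)
   = 1.22 + 7.62 + 2.505 − 2.415 = 8.93
r_t = 0.59 × 10.45 + 0.41 × 8.93 = 6.1655 + 3.6613 = 9.83

9.83%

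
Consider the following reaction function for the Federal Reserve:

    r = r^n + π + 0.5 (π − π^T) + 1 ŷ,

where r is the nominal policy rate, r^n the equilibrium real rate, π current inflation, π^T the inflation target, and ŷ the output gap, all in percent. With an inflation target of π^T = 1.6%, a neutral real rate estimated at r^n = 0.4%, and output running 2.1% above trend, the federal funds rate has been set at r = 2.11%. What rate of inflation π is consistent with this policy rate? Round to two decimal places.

0.27%

Output 2.1% above potential → ŷ = 2.1.
Collecting π: r = r^n + (1 + 0.5) π − 0.5 π^T + 1 ŷ
1.5 π = 2.11 − 0.4 + 0.5 × 1.6 − 1 × 2.1 = 0.41
π = 0.41 / 1.5 = 0.27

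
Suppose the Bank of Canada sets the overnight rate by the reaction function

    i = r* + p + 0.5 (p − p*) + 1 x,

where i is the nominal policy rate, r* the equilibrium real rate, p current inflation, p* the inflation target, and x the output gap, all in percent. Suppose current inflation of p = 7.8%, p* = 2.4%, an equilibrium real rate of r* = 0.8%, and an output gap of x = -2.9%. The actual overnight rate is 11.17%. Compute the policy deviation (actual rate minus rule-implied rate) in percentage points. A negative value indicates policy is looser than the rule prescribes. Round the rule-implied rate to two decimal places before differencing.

i = 0.8 + 7.8 + 0.5 × (7.8 − 2.4) + 1 × (-2.9)
   = 0.8 + 7.8 + 2.7 − 2.9 = 8.40
Deviation = 11.17 − 8.40 = 2.77 pp.

2.77 pp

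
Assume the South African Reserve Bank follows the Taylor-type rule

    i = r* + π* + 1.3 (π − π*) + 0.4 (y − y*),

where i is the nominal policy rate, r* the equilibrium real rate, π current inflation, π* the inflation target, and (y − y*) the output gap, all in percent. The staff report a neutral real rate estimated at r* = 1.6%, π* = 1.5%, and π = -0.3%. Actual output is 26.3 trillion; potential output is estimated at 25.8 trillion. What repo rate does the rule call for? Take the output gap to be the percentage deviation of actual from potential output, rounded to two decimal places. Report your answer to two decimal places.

1.54%

Output gap = 100 × (26.3 − 25.8) / 25.8 = 1.94%.
i = 1.60 + 1.50 + 1.3 × (-0.30 − 1.50) + 0.4 × 1.94
   = 1.60 + 1.5 − 2.34 + 0.776 = 1.54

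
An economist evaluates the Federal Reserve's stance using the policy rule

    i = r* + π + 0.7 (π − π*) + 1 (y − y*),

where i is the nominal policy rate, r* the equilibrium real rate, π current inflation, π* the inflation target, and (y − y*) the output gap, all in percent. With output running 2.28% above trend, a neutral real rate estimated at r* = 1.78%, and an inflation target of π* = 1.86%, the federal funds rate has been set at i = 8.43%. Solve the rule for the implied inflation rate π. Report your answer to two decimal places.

Output 2.28% above potential → (y − y*) = 2.28.
Collecting π: i = r* + (1 + 0.7) π − 0.7 π* + 1 (y − y*)
1.7 π = 8.43 − 1.78 + 0.7 × 1.86 − 1 × 2.28 = 5.672
π = 5.672 / 1.7 = 3.34

3.34%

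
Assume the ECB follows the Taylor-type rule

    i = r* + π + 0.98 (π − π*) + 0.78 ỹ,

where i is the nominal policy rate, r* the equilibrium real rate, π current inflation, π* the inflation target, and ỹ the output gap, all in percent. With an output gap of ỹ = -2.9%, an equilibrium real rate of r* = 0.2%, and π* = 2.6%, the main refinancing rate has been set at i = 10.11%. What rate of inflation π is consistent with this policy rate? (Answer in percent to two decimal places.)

Collecting π: i = r* + (1 + 0.98) π − 0.98 π* + 0.78 ỹ
1.98 π = 10.11 − 0.2 + 0.98 × 2.6 − 0.78 × (-2.9) = 14.72
π = 14.72 / 1.98 = 7.43

7.43%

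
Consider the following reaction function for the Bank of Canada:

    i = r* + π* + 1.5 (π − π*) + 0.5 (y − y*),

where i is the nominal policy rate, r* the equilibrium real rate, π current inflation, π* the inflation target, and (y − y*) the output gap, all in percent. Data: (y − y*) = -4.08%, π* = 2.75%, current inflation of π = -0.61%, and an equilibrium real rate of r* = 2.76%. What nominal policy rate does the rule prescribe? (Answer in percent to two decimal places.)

-1.57%

i = 2.76 + 2.75 + 1.5 × (-0.61 − 2.75) + 0.5 × (-4.08)
   = 2.76 + 2.75 − 5.04 − 2.04 = -1.57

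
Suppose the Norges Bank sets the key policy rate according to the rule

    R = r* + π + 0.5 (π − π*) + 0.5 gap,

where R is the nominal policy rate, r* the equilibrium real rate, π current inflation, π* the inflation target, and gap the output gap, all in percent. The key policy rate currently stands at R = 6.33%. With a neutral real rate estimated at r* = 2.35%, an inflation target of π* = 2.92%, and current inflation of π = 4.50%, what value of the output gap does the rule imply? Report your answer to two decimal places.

0.5 gap = 6.33 − 2.35 − 4.50 − 0.5 × (4.50 − 2.92) = -1.31
gap = -1.31 / 0.5 = -2.62

-2.62%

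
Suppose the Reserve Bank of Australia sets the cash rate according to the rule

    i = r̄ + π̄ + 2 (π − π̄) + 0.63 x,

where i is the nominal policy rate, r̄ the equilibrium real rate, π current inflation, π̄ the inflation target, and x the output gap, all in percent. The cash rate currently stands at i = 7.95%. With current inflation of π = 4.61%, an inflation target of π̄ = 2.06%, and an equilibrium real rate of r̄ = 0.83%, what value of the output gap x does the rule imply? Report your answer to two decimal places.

-0.06%

0.63 x = 7.95 − 0.83 − 2.06 − 2 × (4.61 − 2.06) = -0.04
x = -0.04 / 0.63 = -0.06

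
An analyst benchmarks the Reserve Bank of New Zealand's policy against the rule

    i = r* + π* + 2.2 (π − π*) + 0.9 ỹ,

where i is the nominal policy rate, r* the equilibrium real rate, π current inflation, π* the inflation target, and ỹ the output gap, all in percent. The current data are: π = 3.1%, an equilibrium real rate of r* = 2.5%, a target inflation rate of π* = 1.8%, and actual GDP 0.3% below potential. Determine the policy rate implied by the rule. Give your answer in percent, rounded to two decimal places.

Output 0.3% below potential → ỹ = -0.3.
i = 2.5 + 1.8 + 2.2 × (3.1 − 1.8) + 0.9 × (-0.3)
   = 2.5 + 1.8 + 2.86 − 0.27 = 6.89

6.89%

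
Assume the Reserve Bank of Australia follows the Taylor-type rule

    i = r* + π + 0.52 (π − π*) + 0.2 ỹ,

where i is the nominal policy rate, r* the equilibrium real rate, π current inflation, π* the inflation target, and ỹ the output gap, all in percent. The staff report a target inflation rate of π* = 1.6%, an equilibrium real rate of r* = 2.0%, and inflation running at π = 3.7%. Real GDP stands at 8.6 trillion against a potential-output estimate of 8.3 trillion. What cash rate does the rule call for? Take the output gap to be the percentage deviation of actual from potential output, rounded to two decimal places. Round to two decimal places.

7.51%

Output gap = 100 × (8.6 − 8.3) / 8.3 = 3.61%.
i = 2.00 + 3.70 + 0.52 × (3.70 − 1.60) + 0.2 × 3.61
   = 2.00 + 3.7 + 1.092 + 0.722 = 7.51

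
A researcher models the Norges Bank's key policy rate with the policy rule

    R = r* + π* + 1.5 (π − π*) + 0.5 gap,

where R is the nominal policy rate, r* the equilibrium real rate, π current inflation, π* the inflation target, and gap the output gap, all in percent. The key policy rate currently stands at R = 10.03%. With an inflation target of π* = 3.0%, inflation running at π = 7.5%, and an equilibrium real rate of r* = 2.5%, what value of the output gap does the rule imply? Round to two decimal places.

0.5 gap = 10.03 − 2.5 − 3.0 − 1.5 × (7.5 − 3.0) = -2.22
gap = -2.22 / 0.5 = -4.44

-4.44%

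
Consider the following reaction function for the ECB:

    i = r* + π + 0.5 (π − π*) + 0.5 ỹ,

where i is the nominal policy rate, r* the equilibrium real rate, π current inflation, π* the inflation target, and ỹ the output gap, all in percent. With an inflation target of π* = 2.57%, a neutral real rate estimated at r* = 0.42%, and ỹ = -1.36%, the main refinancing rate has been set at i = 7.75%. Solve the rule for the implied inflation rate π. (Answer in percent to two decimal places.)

6.20%

Collecting π: i = r* + (1 + 0.5) π − 0.5 π* + 0.5 ỹ
1.5 π = 7.75 − 0.42 + 0.5 × 2.57 − 0.5 × (-1.36) = 9.295
π = 9.295 / 1.5 = 6.20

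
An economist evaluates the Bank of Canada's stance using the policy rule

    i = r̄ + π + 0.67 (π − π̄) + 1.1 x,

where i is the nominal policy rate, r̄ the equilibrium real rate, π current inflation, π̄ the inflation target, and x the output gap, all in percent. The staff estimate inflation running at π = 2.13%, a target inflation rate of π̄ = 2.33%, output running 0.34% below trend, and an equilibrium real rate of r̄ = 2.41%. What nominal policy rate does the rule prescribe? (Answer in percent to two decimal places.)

Output 0.34% below potential → x = -0.34.
i = 2.41 + 2.13 + 0.67 × (2.13 − 2.33) + 1.1 × (-0.34)
   = 2.41 + 2.13 − 0.134 − 0.374 = 4.03

4.03%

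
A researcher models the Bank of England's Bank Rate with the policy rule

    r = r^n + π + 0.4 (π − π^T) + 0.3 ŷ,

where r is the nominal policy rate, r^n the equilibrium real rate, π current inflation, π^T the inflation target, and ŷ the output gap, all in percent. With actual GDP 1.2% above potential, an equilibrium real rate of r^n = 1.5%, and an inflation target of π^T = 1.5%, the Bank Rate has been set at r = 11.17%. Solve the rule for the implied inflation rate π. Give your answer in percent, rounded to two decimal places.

Output 1.2% above potential → ŷ = 1.2.
Collecting π: r = r^n + (1 + 0.4) π − 0.4 π^T + 0.3 ŷ
1.4 π = 11.17 − 1.5 + 0.4 × 1.5 − 0.3 × 1.2 = 9.91
π = 9.91 / 1.4 = 7.08

7.08%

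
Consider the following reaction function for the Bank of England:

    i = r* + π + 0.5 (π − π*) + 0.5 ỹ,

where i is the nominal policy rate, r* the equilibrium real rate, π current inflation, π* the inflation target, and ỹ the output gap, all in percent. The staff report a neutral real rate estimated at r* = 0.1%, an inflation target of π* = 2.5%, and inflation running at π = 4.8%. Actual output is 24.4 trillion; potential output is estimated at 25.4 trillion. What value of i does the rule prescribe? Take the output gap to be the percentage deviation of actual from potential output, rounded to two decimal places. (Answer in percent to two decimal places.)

Output gap = 100 × (24.4 − 25.4) / 25.4 = -3.94%.
i = 0.10 + 4.80 + 0.5 × (4.80 − 2.50) + 0.5 × (-3.94)
   = 0.10 + 4.8 + 1.15 − 1.97 = 4.08

4.08%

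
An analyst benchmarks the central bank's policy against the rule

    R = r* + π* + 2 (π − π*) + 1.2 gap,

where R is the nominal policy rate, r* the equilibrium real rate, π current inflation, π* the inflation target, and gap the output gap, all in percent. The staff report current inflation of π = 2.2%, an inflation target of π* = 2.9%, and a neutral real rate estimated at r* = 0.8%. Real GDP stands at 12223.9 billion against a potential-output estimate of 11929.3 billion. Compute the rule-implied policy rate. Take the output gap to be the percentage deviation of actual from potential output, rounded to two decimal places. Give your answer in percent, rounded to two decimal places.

Output gap = 100 × (12223.9 − 11929.3) / 11929.3 = 2.47%.
R = 0.80 + 2.90 + 2 × (2.20 − 2.90) + 1.2 × 2.47
   = 0.80 + 2.9 − 1.4 + 2.964 = 5.26

5.26%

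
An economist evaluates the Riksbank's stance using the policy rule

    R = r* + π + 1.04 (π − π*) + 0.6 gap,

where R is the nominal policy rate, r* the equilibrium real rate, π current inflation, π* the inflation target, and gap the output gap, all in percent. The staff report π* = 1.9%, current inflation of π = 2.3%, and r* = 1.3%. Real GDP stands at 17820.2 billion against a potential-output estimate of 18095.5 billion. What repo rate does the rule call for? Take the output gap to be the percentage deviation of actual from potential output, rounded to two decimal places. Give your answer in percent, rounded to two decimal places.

3.10%

Output gap = 100 × (17820.2 − 18095.5) / 18095.5 = -1.52%.
R = 1.30 + 2.30 + 1.04 × (2.30 − 1.90) + 0.6 × (-1.52)
   = 1.30 + 2.3 + 0.416 − 0.912 = 3.10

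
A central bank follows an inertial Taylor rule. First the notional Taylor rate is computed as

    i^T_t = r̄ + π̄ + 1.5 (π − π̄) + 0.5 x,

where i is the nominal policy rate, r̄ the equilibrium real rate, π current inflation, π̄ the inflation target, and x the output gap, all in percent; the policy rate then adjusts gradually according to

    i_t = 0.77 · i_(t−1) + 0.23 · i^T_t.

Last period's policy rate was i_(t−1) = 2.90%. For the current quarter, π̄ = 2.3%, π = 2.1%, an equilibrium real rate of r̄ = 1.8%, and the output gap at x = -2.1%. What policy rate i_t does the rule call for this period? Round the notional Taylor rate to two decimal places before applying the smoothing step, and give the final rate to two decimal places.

2.87%

i^T_t = 1.8 + 2.3 + 1.5 × (2.1 − 2.3) + 0.5 × (-2.1)
   = 1.8 + 2.3 − 0.3 − 1.05 = 2.75
i_t = 0.77 × 2.90 + 0.23 × 2.75 = 2.233 + 0.6325 = 2.87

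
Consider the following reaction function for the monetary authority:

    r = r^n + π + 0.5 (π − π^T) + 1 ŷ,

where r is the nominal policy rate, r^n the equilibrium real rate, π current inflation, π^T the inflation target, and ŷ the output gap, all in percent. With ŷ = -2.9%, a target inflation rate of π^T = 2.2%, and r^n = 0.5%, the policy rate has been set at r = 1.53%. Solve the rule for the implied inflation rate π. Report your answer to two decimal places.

Collecting π: r = r^n + (1 + 0.5) π − 0.5 π^T + 1 ŷ
1.5 π = 1.53 − 0.5 + 0.5 × 2.2 − 1 × (-2.9) = 5.03
π = 5.03 / 1.5 = 3.35

3.35%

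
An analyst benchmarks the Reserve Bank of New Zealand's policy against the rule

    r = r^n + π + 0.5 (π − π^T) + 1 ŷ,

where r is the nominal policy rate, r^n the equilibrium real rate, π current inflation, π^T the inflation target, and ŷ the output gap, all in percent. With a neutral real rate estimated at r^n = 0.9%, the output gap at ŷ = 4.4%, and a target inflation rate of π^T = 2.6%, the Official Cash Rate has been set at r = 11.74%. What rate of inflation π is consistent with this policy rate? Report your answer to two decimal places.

Collecting π: r = r^n + (1 + 0.5) π − 0.5 π^T + 1 ŷ
1.5 π = 11.74 − 0.9 + 0.5 × 2.6 − 1 × 4.4 = 7.74
π = 7.74 / 1.5 = 5.16

5.16%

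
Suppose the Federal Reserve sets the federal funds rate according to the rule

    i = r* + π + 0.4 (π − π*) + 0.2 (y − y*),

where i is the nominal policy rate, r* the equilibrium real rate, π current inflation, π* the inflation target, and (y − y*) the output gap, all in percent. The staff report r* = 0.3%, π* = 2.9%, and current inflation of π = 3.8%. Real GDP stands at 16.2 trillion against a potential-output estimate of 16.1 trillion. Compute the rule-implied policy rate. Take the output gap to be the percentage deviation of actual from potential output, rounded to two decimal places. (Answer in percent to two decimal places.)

Output gap = 100 × (16.2 − 16.1) / 16.1 = 0.62%.
i = 0.30 + 3.80 + 0.4 × (3.80 − 2.90) + 0.2 × 0.62
   = 0.30 + 3.8 + 0.36 + 0.124 = 4.58

4.58%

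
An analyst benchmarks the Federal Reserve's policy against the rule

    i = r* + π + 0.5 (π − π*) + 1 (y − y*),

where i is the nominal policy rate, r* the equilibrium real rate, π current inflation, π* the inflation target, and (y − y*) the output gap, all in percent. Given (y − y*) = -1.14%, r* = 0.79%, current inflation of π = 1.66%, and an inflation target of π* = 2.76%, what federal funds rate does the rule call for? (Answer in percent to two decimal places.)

0.76%

i = 0.79 + 1.66 + 0.5 × (1.66 − 2.76) + 1 × (-1.14)
   = 0.79 + 1.66 − 0.55 − 1.14 = 0.76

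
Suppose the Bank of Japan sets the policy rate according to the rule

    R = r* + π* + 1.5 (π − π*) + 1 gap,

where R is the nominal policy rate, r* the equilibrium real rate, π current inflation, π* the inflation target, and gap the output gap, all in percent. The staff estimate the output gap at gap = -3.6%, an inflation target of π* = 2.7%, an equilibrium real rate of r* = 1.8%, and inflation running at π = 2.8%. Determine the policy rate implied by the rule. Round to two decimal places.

R = 1.8 + 2.7 + 1.5 × (2.8 − 2.7) + 1 × (-3.6)
   = 1.8 + 2.7 + 0.15 − 3.6 = 1.05

1.05%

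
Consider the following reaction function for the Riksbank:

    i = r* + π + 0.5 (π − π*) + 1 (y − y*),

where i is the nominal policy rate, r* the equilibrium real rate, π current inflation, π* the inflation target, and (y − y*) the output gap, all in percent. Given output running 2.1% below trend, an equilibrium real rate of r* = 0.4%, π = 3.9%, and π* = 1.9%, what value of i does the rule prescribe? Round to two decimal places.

3.20%

Output 2.1% below potential → (y − y*) = -2.1.
i = 0.4 + 3.9 + 0.5 × (3.9 − 1.9) + 1 × (-2.1)
   = 0.4 + 3.9 + 1 − 2.1 = 3.20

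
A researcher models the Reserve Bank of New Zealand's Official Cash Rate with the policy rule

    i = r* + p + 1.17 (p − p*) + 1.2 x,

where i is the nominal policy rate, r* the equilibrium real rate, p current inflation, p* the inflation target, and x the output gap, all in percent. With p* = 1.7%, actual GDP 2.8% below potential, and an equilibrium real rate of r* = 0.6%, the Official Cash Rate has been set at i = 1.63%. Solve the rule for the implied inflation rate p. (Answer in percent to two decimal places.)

2.94%

Output 2.8% below potential → x = -2.8.
Collecting p: i = r* + (1 + 1.17) p − 1.17 p* + 1.2 x
2.17 p = 1.63 − 0.6 + 1.17 × 1.7 − 1.2 × (-2.8) = 6.379
p = 6.379 / 2.17 = 2.94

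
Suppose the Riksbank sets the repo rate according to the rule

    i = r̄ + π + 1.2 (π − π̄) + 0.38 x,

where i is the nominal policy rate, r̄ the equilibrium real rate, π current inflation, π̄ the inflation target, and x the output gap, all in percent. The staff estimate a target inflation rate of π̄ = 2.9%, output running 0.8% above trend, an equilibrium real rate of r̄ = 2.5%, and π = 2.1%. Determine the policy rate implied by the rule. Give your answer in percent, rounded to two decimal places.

Output 0.8% above potential → x = 0.8.
i = 2.5 + 2.1 + 1.2 × (2.1 − 2.9) + 0.38 × 0.8
   = 2.5 + 2.1 − 0.96 + 0.304 = 3.94

3.94%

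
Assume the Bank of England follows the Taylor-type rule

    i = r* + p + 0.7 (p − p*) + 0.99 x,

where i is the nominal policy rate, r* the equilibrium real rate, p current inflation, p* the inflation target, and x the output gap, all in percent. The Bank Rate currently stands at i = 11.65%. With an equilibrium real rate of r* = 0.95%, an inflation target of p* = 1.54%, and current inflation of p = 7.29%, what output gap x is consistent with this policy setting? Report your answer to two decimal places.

-0.62%

0.99 x = 11.65 − 0.95 − 7.29 − 0.7 × (7.29 − 1.54) = -0.615
x = -0.615 / 0.99 = -0.62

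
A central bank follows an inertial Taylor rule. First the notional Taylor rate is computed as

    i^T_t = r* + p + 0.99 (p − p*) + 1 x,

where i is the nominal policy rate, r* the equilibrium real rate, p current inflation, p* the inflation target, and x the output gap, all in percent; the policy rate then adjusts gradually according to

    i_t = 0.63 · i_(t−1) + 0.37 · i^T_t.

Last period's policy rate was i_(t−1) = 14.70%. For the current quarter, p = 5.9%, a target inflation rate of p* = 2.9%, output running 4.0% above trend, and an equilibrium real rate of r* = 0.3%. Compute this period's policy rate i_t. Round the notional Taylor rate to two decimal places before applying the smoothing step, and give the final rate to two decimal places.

Output 4.0% above potential → x = 4.0.
i^T_t = 0.3 + 5.9 + 0.99 × (5.9 − 2.9) + 1 × 4.0
   = 0.3 + 5.9 + 2.97 + 4 = 13.17
i_t = 0.63 × 14.70 + 0.37 × 13.17 = 9.261 + 4.8729 = 14.13

14.13%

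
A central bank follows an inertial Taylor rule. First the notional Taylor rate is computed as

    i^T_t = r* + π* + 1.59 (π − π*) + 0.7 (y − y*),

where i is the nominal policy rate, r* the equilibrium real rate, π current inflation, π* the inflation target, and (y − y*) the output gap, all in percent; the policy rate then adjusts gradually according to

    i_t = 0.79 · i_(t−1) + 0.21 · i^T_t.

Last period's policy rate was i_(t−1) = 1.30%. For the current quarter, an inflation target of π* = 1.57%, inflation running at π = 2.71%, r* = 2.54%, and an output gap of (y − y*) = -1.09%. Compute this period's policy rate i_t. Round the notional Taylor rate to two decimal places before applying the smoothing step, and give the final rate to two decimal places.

2.11%

i^T_t = 2.54 + 1.57 + 1.59 × (2.71 − 1.57) + 0.7 × (-1.09)
   = 2.54 + 1.57 + 1.8126 − 0.763 = 5.16
i_t = 0.79 × 1.30 + 0.21 × 5.16 = 1.027 + 1.0836 = 2.11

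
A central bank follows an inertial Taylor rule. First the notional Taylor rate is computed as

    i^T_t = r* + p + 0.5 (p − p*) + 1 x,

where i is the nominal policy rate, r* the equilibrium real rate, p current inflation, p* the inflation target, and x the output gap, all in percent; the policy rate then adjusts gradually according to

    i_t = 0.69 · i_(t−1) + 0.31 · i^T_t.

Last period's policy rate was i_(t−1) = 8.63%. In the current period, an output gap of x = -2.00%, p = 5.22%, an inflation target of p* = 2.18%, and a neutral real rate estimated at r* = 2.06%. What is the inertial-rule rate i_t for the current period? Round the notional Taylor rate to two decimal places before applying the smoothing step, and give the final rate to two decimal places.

8.06%

i^T_t = 2.06 + 5.22 + 0.5 × (5.22 − 2.18) + 1 × (-2.00)
   = 2.06 + 5.22 + 1.52 − 2 = 6.80
i_t = 0.69 × 8.63 + 0.31 × 6.80 = 5.9547 + 2.108 = 8.06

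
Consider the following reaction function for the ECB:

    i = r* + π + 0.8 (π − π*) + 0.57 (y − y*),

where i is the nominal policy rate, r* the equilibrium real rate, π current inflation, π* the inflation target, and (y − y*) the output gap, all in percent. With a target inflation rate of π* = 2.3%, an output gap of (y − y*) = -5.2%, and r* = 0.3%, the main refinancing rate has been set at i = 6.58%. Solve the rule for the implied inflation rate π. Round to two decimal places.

Collecting π: i = r* + (1 + 0.8) π − 0.8 π* + 0.57 (y − y*)
1.8 π = 6.58 − 0.3 + 0.8 × 2.3 − 0.57 × (-5.2) = 11.084
π = 11.084 / 1.8 = 6.16

6.16%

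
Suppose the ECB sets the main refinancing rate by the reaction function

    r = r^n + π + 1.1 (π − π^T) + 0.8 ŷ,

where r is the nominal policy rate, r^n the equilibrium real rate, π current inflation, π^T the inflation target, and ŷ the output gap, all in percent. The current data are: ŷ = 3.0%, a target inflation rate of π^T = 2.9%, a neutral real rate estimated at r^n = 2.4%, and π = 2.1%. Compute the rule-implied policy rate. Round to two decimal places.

r = 2.4 + 2.1 + 1.1 × (2.1 − 2.9) + 0.8 × 3.0
   = 2.4 + 2.1 − 0.88 + 2.4 = 6.02

6.02%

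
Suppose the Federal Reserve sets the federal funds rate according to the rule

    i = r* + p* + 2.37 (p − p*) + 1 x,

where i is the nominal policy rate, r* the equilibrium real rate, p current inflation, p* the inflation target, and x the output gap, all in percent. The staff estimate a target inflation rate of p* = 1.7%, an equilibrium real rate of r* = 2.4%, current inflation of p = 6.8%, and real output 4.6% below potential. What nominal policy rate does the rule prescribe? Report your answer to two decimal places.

Output 4.6% below potential → x = -4.6.
i = 2.4 + 1.7 + 2.37 × (6.8 − 1.7) + 1 × (-4.6)
   = 2.4 + 1.7 + 12.087 − 4.6 = 11.59

11.59%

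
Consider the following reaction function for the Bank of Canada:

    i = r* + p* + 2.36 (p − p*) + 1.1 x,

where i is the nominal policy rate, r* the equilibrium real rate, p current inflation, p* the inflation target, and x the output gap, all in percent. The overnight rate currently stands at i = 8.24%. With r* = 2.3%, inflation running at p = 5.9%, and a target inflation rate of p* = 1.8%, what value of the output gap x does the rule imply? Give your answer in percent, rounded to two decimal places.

1.1 x = 8.24 − 2.3 − 1.8 − 2.36 × (5.9 − 1.8) = -5.536
x = -5.536 / 1.1 = -5.03

-5.03%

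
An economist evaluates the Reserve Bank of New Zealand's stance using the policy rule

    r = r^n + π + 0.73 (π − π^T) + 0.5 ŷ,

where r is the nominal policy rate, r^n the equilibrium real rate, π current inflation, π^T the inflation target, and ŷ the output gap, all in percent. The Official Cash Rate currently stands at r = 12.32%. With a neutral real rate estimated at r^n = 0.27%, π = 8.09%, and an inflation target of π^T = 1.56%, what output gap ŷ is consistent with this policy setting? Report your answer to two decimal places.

-1.61%

0.5 ŷ = 12.32 − 0.27 − 8.09 − 0.73 × (8.09 − 1.56) = -0.8069
ŷ = -0.8069 / 0.5 = -1.61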